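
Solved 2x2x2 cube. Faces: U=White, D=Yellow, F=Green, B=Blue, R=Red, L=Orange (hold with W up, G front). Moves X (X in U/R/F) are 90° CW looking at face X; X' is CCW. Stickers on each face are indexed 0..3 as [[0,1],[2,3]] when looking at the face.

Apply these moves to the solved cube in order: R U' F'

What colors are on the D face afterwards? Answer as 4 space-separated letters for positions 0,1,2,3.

After move 1 (R): R=RRRR U=WGWG F=GYGY D=YBYB B=WBWB
After move 2 (U'): U=GGWW F=OOGY R=GYRR B=RRWB L=WBOO
After move 3 (F'): F=OYOG U=GGGR R=BYYR D=BOYB L=WWOW
Query: D face = BOYB

Answer: B O Y B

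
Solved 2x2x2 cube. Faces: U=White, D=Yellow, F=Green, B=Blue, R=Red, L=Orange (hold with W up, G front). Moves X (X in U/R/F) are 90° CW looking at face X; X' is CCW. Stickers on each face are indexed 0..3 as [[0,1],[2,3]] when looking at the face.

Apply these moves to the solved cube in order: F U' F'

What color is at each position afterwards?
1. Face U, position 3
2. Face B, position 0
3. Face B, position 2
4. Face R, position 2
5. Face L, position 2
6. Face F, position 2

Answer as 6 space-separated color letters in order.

Answer: W W B R O O

Derivation:
After move 1 (F): F=GGGG U=WWOO R=WRWR D=RRYY L=OYOY
After move 2 (U'): U=WOWO F=OYGG R=GGWR B=WRBB L=BBOY
After move 3 (F'): F=YGOG U=WOGW R=RGRR D=BYYY L=BOOW
Query 1: U[3] = W
Query 2: B[0] = W
Query 3: B[2] = B
Query 4: R[2] = R
Query 5: L[2] = O
Query 6: F[2] = O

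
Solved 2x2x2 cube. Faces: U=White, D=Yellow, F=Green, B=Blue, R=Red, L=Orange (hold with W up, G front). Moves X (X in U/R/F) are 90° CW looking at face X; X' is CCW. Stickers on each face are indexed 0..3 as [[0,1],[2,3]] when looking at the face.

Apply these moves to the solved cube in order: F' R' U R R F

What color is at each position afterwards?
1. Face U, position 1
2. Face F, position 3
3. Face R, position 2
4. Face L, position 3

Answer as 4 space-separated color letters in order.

After move 1 (F'): F=GGGG U=WWRR R=YRYR D=OOYY L=OWOW
After move 2 (R'): R=RRYY U=WBRB F=GWGR D=OGYG B=YBOB
After move 3 (U): U=RWBB F=RRGR R=YBYY B=OWOB L=GWOW
After move 4 (R): R=YYYB U=RRBR F=RGGG D=OOYO B=BWWB
After move 5 (R): R=YYBY U=RGBG F=ROGO D=OWYB B=RWRB
After move 6 (F): F=GROO U=RGWW R=BYGY D=BYYB L=GOOW
Query 1: U[1] = G
Query 2: F[3] = O
Query 3: R[2] = G
Query 4: L[3] = W

Answer: G O G W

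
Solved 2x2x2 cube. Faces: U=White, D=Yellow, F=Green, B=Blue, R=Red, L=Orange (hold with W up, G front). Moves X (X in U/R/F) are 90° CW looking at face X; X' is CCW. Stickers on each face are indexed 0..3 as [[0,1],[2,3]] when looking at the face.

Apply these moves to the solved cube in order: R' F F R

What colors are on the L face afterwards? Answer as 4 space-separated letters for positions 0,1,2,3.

Answer: O R O R

Derivation:
After move 1 (R'): R=RRRR U=WBWB F=GWGW D=YGYG B=YBYB
After move 2 (F): F=GGWW U=WBOO R=WRBR D=RRYG L=OYOG
After move 3 (F): F=WGWG U=WBGY R=OROR D=BWYG L=OROR
After move 4 (R): R=OORR U=WGGG F=WWWG D=BYYY B=YBBB
Query: L face = OROR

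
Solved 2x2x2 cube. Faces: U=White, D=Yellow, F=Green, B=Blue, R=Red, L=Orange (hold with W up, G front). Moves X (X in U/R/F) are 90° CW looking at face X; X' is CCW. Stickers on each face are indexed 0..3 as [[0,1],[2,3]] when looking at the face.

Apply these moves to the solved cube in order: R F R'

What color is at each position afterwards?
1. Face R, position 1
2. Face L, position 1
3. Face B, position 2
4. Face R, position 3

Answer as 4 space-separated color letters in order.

After move 1 (R): R=RRRR U=WGWG F=GYGY D=YBYB B=WBWB
After move 2 (F): F=GGYY U=WGOO R=WRGR D=RRYB L=OYOB
After move 3 (R'): R=RRWG U=WWOW F=GGYO D=RGYY B=BBRB
Query 1: R[1] = R
Query 2: L[1] = Y
Query 3: B[2] = R
Query 4: R[3] = G

Answer: R Y R G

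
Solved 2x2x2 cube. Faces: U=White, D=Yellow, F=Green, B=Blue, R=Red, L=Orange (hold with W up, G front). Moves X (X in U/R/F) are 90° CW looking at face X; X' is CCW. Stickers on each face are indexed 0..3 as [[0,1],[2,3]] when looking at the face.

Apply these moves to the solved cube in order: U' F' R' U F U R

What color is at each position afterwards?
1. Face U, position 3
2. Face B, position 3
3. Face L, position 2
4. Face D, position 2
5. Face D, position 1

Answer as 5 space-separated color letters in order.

After move 1 (U'): U=WWWW F=OOGG R=GGRR B=RRBB L=BBOO
After move 2 (F'): F=OGOG U=WWGR R=YGYR D=BOYY L=BWOW
After move 3 (R'): R=GRYY U=WBGR F=OWOR D=BGYG B=YROB
After move 4 (U): U=GWRB F=GROR R=YRYY B=BWOB L=OWOW
After move 5 (F): F=OGRR U=GWWW R=RRBY D=YYYG L=OBOG
After move 6 (U): U=WGWW F=RRRR R=BWBY B=OBOB L=OGOG
After move 7 (R): R=BBYW U=WRWR F=RYRG D=YOYO B=WBGB
Query 1: U[3] = R
Query 2: B[3] = B
Query 3: L[2] = O
Query 4: D[2] = Y
Query 5: D[1] = O

Answer: R B O Y O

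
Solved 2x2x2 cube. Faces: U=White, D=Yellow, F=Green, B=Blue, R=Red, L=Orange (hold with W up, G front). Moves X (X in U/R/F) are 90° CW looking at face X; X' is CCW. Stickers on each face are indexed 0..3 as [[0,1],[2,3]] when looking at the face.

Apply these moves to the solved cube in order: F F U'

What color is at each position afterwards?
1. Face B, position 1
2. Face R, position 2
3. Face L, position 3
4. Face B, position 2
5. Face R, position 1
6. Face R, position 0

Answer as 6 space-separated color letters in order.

After move 1 (F): F=GGGG U=WWOO R=WRWR D=RRYY L=OYOY
After move 2 (F): F=GGGG U=WWYY R=OROR D=WWYY L=OROR
After move 3 (U'): U=WYWY F=ORGG R=GGOR B=ORBB L=BBOR
Query 1: B[1] = R
Query 2: R[2] = O
Query 3: L[3] = R
Query 4: B[2] = B
Query 5: R[1] = G
Query 6: R[0] = G

Answer: R O R B G G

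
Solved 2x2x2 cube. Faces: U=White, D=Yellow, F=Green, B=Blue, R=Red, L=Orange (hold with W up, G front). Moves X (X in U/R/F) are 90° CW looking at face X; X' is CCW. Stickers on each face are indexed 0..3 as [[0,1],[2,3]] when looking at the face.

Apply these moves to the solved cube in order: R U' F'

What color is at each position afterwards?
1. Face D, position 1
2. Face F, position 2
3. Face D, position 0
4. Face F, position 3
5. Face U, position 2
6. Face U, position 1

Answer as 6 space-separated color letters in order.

Answer: O O B G G G

Derivation:
After move 1 (R): R=RRRR U=WGWG F=GYGY D=YBYB B=WBWB
After move 2 (U'): U=GGWW F=OOGY R=GYRR B=RRWB L=WBOO
After move 3 (F'): F=OYOG U=GGGR R=BYYR D=BOYB L=WWOW
Query 1: D[1] = O
Query 2: F[2] = O
Query 3: D[0] = B
Query 4: F[3] = G
Query 5: U[2] = G
Query 6: U[1] = G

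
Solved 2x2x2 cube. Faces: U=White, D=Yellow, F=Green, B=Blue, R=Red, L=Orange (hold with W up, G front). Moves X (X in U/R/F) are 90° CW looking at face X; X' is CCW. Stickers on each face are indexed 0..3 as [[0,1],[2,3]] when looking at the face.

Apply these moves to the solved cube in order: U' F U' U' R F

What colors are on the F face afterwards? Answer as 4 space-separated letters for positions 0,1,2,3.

After move 1 (U'): U=WWWW F=OOGG R=GGRR B=RRBB L=BBOO
After move 2 (F): F=GOGO U=WWOB R=WGWR D=RGYY L=BYOY
After move 3 (U'): U=WBWO F=BYGO R=GOWR B=WGBB L=RROY
After move 4 (U'): U=BOWW F=RRGO R=BYWR B=GOBB L=WGOY
After move 5 (R): R=WBRY U=BRWO F=RGGY D=RBYG B=WOOB
After move 6 (F): F=GRYG U=BRYG R=WBOY D=RWYG L=WROB
Query: F face = GRYG

Answer: G R Y G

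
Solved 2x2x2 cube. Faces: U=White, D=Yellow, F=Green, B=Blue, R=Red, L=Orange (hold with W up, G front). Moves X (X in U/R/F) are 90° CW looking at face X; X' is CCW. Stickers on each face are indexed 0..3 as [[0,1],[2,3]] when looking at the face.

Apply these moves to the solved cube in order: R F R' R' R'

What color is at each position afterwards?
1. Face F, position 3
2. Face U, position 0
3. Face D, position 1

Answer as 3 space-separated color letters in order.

After move 1 (R): R=RRRR U=WGWG F=GYGY D=YBYB B=WBWB
After move 2 (F): F=GGYY U=WGOO R=WRGR D=RRYB L=OYOB
After move 3 (R'): R=RRWG U=WWOW F=GGYO D=RGYY B=BBRB
After move 4 (R'): R=RGRW U=WROB F=GWYW D=RGYO B=YBGB
After move 5 (R'): R=GWRR U=WGOY F=GRYB D=RWYW B=OBGB
Query 1: F[3] = B
Query 2: U[0] = W
Query 3: D[1] = W

Answer: B W W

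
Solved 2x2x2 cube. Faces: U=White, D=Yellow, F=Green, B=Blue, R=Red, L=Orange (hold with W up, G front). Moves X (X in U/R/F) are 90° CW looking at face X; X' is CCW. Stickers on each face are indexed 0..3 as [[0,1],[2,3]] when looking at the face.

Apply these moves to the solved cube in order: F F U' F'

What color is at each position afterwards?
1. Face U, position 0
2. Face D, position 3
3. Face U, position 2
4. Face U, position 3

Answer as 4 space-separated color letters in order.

Answer: W Y G O

Derivation:
After move 1 (F): F=GGGG U=WWOO R=WRWR D=RRYY L=OYOY
After move 2 (F): F=GGGG U=WWYY R=OROR D=WWYY L=OROR
After move 3 (U'): U=WYWY F=ORGG R=GGOR B=ORBB L=BBOR
After move 4 (F'): F=RGOG U=WYGO R=WGWR D=BRYY L=BYOW
Query 1: U[0] = W
Query 2: D[3] = Y
Query 3: U[2] = G
Query 4: U[3] = O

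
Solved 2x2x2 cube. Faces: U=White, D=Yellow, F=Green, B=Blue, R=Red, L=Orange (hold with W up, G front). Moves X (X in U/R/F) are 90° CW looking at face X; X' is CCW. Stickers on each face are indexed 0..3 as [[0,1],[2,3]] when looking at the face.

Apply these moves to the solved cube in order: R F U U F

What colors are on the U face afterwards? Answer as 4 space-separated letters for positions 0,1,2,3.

After move 1 (R): R=RRRR U=WGWG F=GYGY D=YBYB B=WBWB
After move 2 (F): F=GGYY U=WGOO R=WRGR D=RRYB L=OYOB
After move 3 (U): U=OWOG F=WRYY R=WBGR B=OYWB L=GGOB
After move 4 (U): U=OOGW F=WBYY R=OYGR B=GGWB L=WROB
After move 5 (F): F=YWYB U=OOBR R=GYWR D=GOYB L=WROR
Query: U face = OOBR

Answer: O O B R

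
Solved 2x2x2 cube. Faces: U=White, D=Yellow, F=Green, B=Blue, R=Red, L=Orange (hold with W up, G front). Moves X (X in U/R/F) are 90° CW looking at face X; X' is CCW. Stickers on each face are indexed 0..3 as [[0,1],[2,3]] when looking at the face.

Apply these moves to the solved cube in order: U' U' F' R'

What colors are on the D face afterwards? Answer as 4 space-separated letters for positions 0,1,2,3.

After move 1 (U'): U=WWWW F=OOGG R=GGRR B=RRBB L=BBOO
After move 2 (U'): U=WWWW F=BBGG R=OORR B=GGBB L=RROO
After move 3 (F'): F=BGBG U=WWOR R=YOYR D=ROYY L=RWOW
After move 4 (R'): R=ORYY U=WBOG F=BWBR D=RGYG B=YGOB
Query: D face = RGYG

Answer: R G Y G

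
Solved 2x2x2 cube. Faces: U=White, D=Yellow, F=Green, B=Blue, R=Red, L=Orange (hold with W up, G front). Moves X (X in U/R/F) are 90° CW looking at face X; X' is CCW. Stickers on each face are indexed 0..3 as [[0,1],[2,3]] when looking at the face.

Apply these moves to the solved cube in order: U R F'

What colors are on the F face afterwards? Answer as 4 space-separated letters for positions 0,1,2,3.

After move 1 (U): U=WWWW F=RRGG R=BBRR B=OOBB L=GGOO
After move 2 (R): R=RBRB U=WRWG F=RYGY D=YBYO B=WOWB
After move 3 (F'): F=YYRG U=WRRR R=BBYB D=GOYO L=GGOW
Query: F face = YYRG

Answer: Y Y R G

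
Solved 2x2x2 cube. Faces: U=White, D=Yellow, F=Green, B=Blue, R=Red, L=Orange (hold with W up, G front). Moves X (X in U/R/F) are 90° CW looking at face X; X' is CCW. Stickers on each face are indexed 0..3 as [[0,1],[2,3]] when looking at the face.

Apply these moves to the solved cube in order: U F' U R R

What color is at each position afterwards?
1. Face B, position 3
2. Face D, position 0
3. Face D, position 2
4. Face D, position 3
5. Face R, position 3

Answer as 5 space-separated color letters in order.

After move 1 (U): U=WWWW F=RRGG R=BBRR B=OOBB L=GGOO
After move 2 (F'): F=RGRG U=WWBR R=YBYR D=GOYY L=GWOW
After move 3 (U): U=BWRW F=YBRG R=OOYR B=GWBB L=RGOW
After move 4 (R): R=YORO U=BBRG F=YORY D=GBYG B=WWWB
After move 5 (R): R=RYOO U=BORY F=YBRG D=GWYW B=GWBB
Query 1: B[3] = B
Query 2: D[0] = G
Query 3: D[2] = Y
Query 4: D[3] = W
Query 5: R[3] = O

Answer: B G Y W O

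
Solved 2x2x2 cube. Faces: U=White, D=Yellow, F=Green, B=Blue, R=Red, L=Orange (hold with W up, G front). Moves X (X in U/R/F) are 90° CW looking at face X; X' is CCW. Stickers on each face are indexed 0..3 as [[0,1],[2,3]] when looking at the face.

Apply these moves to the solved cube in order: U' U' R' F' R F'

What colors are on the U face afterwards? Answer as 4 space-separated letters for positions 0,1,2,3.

Answer: W W Y R

Derivation:
After move 1 (U'): U=WWWW F=OOGG R=GGRR B=RRBB L=BBOO
After move 2 (U'): U=WWWW F=BBGG R=OORR B=GGBB L=RROO
After move 3 (R'): R=OROR U=WBWG F=BWGW D=YBYG B=YGYB
After move 4 (F'): F=WWBG U=WBOO R=BRYR D=ROYG L=RGOW
After move 5 (R): R=YBRR U=WWOG F=WOBG D=RYYY B=OGBB
After move 6 (F'): F=OGWB U=WWYR R=YBRR D=GWYY L=RGOO
Query: U face = WWYR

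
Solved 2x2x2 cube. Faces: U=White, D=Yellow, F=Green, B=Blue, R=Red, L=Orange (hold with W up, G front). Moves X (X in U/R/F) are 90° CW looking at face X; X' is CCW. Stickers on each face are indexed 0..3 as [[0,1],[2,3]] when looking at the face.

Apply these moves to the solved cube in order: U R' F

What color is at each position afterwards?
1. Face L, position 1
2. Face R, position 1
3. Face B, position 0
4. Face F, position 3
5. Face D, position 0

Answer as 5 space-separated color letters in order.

After move 1 (U): U=WWWW F=RRGG R=BBRR B=OOBB L=GGOO
After move 2 (R'): R=BRBR U=WBWO F=RWGW D=YRYG B=YOYB
After move 3 (F): F=GRWW U=WBOG R=WROR D=BBYG L=GYOR
Query 1: L[1] = Y
Query 2: R[1] = R
Query 3: B[0] = Y
Query 4: F[3] = W
Query 5: D[0] = B

Answer: Y R Y W B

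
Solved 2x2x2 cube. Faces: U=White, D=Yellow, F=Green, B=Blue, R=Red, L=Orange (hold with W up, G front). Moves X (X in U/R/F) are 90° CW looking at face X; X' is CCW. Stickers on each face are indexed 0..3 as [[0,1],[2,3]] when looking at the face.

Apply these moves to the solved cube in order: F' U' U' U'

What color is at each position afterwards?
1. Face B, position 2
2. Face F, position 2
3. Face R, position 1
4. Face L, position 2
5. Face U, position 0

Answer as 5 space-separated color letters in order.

After move 1 (F'): F=GGGG U=WWRR R=YRYR D=OOYY L=OWOW
After move 2 (U'): U=WRWR F=OWGG R=GGYR B=YRBB L=BBOW
After move 3 (U'): U=RRWW F=BBGG R=OWYR B=GGBB L=YROW
After move 4 (U'): U=RWRW F=YRGG R=BBYR B=OWBB L=GGOW
Query 1: B[2] = B
Query 2: F[2] = G
Query 3: R[1] = B
Query 4: L[2] = O
Query 5: U[0] = R

Answer: B G B O R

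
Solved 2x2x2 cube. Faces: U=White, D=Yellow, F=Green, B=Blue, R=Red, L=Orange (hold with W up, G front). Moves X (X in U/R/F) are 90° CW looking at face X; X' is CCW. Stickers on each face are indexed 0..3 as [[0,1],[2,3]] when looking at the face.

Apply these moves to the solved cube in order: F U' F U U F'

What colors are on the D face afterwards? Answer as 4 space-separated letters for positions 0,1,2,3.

After move 1 (F): F=GGGG U=WWOO R=WRWR D=RRYY L=OYOY
After move 2 (U'): U=WOWO F=OYGG R=GGWR B=WRBB L=BBOY
After move 3 (F): F=GOGY U=WOYB R=WGOR D=WGYY L=BROR
After move 4 (U): U=YWBO F=WGGY R=WROR B=BRBB L=GOOR
After move 5 (U): U=BYOW F=WRGY R=BROR B=GOBB L=WGOR
After move 6 (F'): F=RYWG U=BYBO R=GRWR D=GRYY L=WWOO
Query: D face = GRYY

Answer: G R Y Y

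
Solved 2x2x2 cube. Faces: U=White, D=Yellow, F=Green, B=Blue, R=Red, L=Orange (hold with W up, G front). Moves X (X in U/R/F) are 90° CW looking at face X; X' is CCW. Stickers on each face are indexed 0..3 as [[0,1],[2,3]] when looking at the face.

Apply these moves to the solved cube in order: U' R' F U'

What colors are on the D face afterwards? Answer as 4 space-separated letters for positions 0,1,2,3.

Answer: G G Y G

Derivation:
After move 1 (U'): U=WWWW F=OOGG R=GGRR B=RRBB L=BBOO
After move 2 (R'): R=GRGR U=WBWR F=OWGW D=YOYG B=YRYB
After move 3 (F): F=GOWW U=WBOB R=WRRR D=GGYG L=BYOO
After move 4 (U'): U=BBWO F=BYWW R=GORR B=WRYB L=YROO
Query: D face = GGYG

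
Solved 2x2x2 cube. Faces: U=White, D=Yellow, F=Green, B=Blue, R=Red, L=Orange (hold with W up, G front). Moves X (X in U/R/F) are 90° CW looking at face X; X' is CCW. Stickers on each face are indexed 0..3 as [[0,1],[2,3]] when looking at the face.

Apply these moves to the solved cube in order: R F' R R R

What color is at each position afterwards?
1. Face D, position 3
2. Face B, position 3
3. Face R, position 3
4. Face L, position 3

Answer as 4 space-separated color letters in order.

Answer: G B Y W

Derivation:
After move 1 (R): R=RRRR U=WGWG F=GYGY D=YBYB B=WBWB
After move 2 (F'): F=YYGG U=WGRR R=BRYR D=OOYB L=OGOW
After move 3 (R): R=YBRR U=WYRG F=YOGB D=OWYW B=RBGB
After move 4 (R): R=RYRB U=WORB F=YWGW D=OGYR B=GBYB
After move 5 (R): R=RRBY U=WWRW F=YGGR D=OYYG B=BBOB
Query 1: D[3] = G
Query 2: B[3] = B
Query 3: R[3] = Y
Query 4: L[3] = W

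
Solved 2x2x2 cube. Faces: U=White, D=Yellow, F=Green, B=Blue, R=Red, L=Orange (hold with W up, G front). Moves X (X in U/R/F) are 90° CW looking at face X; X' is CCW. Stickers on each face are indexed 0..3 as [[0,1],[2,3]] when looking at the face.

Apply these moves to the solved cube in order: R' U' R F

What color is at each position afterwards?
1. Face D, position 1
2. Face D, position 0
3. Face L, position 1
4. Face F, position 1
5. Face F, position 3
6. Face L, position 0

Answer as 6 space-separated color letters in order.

Answer: R R Y O G Y

Derivation:
After move 1 (R'): R=RRRR U=WBWB F=GWGW D=YGYG B=YBYB
After move 2 (U'): U=BBWW F=OOGW R=GWRR B=RRYB L=YBOO
After move 3 (R): R=RGRW U=BOWW F=OGGG D=YYYR B=WRBB
After move 4 (F): F=GOGG U=BOOB R=WGWW D=RRYR L=YYOY
Query 1: D[1] = R
Query 2: D[0] = R
Query 3: L[1] = Y
Query 4: F[1] = O
Query 5: F[3] = G
Query 6: L[0] = Y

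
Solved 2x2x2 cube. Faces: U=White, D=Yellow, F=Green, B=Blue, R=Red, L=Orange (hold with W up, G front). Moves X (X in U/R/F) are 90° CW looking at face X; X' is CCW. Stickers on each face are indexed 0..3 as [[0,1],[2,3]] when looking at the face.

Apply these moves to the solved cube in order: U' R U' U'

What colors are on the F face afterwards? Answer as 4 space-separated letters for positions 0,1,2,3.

After move 1 (U'): U=WWWW F=OOGG R=GGRR B=RRBB L=BBOO
After move 2 (R): R=RGRG U=WOWG F=OYGY D=YBYR B=WRWB
After move 3 (U'): U=OGWW F=BBGY R=OYRG B=RGWB L=WROO
After move 4 (U'): U=GWOW F=WRGY R=BBRG B=OYWB L=RGOO
Query: F face = WRGY

Answer: W R G Y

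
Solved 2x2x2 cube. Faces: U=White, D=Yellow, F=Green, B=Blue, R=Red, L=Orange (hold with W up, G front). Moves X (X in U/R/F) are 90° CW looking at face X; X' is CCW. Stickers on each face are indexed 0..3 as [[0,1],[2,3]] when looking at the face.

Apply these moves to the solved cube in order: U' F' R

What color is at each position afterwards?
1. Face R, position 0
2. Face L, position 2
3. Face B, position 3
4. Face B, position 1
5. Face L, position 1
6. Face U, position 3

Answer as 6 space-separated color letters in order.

Answer: Y O B R W G

Derivation:
After move 1 (U'): U=WWWW F=OOGG R=GGRR B=RRBB L=BBOO
After move 2 (F'): F=OGOG U=WWGR R=YGYR D=BOYY L=BWOW
After move 3 (R): R=YYRG U=WGGG F=OOOY D=BBYR B=RRWB
Query 1: R[0] = Y
Query 2: L[2] = O
Query 3: B[3] = B
Query 4: B[1] = R
Query 5: L[1] = W
Query 6: U[3] = G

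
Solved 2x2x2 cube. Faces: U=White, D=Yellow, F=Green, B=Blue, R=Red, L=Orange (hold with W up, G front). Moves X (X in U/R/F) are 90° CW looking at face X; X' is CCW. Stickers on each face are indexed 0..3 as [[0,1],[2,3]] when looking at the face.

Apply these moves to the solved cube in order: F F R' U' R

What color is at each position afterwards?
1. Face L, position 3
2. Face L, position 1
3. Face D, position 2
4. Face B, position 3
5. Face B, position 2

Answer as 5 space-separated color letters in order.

Answer: R B Y B B

Derivation:
After move 1 (F): F=GGGG U=WWOO R=WRWR D=RRYY L=OYOY
After move 2 (F): F=GGGG U=WWYY R=OROR D=WWYY L=OROR
After move 3 (R'): R=RROO U=WBYB F=GWGY D=WGYG B=YBWB
After move 4 (U'): U=BBWY F=ORGY R=GWOO B=RRWB L=YBOR
After move 5 (R): R=OGOW U=BRWY F=OGGG D=WWYR B=YRBB
Query 1: L[3] = R
Query 2: L[1] = B
Query 3: D[2] = Y
Query 4: B[3] = B
Query 5: B[2] = B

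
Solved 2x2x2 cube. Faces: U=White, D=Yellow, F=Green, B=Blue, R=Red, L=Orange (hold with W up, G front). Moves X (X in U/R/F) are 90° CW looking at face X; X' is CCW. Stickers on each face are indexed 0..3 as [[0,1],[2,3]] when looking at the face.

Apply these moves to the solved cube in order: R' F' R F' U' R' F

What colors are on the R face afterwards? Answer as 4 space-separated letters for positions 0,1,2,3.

Answer: W R Y O

Derivation:
After move 1 (R'): R=RRRR U=WBWB F=GWGW D=YGYG B=YBYB
After move 2 (F'): F=WWGG U=WBRR R=GRYR D=OOYG L=OBOW
After move 3 (R): R=YGRR U=WWRG F=WOGG D=OYYY B=RBBB
After move 4 (F'): F=OGWG U=WWYR R=YGOR D=BWYY L=OGOR
After move 5 (U'): U=WRWY F=OGWG R=OGOR B=YGBB L=RBOR
After move 6 (R'): R=GROO U=WBWY F=ORWY D=BGYG B=YGWB
After move 7 (F): F=WOYR U=WBRB R=WRYO D=OGYG L=RBOG
Query: R face = WRYO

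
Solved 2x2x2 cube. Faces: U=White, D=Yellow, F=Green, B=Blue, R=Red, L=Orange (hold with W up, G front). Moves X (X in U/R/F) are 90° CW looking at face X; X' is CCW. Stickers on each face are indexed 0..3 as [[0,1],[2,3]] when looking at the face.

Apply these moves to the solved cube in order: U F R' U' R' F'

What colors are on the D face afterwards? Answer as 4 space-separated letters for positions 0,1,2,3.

Answer: O Y Y G

Derivation:
After move 1 (U): U=WWWW F=RRGG R=BBRR B=OOBB L=GGOO
After move 2 (F): F=GRGR U=WWOG R=WBWR D=RBYY L=GYOY
After move 3 (R'): R=BRWW U=WBOO F=GWGG D=RRYR B=YOBB
After move 4 (U'): U=BOWO F=GYGG R=GWWW B=BRBB L=YOOY
After move 5 (R'): R=WWGW U=BBWB F=GOGO D=RYYG B=RRRB
After move 6 (F'): F=OOGG U=BBWG R=YWRW D=OYYG L=YBOW
Query: D face = OYYG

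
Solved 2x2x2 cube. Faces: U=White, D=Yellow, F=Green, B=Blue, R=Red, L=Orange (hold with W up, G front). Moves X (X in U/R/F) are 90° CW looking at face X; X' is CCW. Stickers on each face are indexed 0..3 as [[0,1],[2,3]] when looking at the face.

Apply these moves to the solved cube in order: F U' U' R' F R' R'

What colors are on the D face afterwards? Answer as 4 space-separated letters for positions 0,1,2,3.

Answer: O B Y R

Derivation:
After move 1 (F): F=GGGG U=WWOO R=WRWR D=RRYY L=OYOY
After move 2 (U'): U=WOWO F=OYGG R=GGWR B=WRBB L=BBOY
After move 3 (U'): U=OOWW F=BBGG R=OYWR B=GGBB L=WROY
After move 4 (R'): R=YROW U=OBWG F=BOGW D=RBYG B=YGRB
After move 5 (F): F=GBWO U=OBYR R=WRGW D=OYYG L=WROB
After move 6 (R'): R=RWWG U=ORYY F=GBWR D=OBYO B=GGYB
After move 7 (R'): R=WGRW U=OYYG F=GRWY D=OBYR B=OGBB
Query: D face = OBYR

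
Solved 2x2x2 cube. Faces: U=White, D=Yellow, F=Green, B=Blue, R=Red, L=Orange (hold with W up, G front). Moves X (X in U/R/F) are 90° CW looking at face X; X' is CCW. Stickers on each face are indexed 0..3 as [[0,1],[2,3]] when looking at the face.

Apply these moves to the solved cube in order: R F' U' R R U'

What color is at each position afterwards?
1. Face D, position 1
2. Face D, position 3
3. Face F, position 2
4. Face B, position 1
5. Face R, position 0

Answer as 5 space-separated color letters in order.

After move 1 (R): R=RRRR U=WGWG F=GYGY D=YBYB B=WBWB
After move 2 (F'): F=YYGG U=WGRR R=BRYR D=OOYB L=OGOW
After move 3 (U'): U=GRWR F=OGGG R=YYYR B=BRWB L=WBOW
After move 4 (R): R=YYRY U=GGWG F=OOGB D=OWYB B=RRRB
After move 5 (R): R=RYYY U=GOWB F=OWGB D=ORYR B=GRGB
After move 6 (U'): U=OBGW F=WBGB R=OWYY B=RYGB L=GROW
Query 1: D[1] = R
Query 2: D[3] = R
Query 3: F[2] = G
Query 4: B[1] = Y
Query 5: R[0] = O

Answer: R R G Y O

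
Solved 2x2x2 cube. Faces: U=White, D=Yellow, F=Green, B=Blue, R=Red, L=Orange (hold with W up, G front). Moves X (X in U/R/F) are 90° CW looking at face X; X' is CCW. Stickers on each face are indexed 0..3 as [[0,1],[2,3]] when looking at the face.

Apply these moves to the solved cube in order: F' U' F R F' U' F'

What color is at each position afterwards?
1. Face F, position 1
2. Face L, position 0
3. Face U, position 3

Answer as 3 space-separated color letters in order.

After move 1 (F'): F=GGGG U=WWRR R=YRYR D=OOYY L=OWOW
After move 2 (U'): U=WRWR F=OWGG R=GGYR B=YRBB L=BBOW
After move 3 (F): F=GOGW U=WRWB R=WGRR D=YGYY L=BOOO
After move 4 (R): R=RWRG U=WOWW F=GGGY D=YBYY B=BRRB
After move 5 (F'): F=GYGG U=WORR R=BWYG D=OOYY L=BWOW
After move 6 (U'): U=ORWR F=BWGG R=GYYG B=BWRB L=BROW
After move 7 (F'): F=WGBG U=ORGY R=OYOG D=RWYY L=BROW
Query 1: F[1] = G
Query 2: L[0] = B
Query 3: U[3] = Y

Answer: G B Y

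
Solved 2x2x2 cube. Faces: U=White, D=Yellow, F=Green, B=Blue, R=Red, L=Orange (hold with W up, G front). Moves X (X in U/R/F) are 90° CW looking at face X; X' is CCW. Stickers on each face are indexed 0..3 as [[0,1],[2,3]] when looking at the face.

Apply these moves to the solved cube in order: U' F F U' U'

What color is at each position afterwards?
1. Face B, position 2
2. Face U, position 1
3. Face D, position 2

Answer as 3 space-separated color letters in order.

Answer: B Y Y

Derivation:
After move 1 (U'): U=WWWW F=OOGG R=GGRR B=RRBB L=BBOO
After move 2 (F): F=GOGO U=WWOB R=WGWR D=RGYY L=BYOY
After move 3 (F): F=GGOO U=WWYY R=OGBR D=WWYY L=BROG
After move 4 (U'): U=WYWY F=BROO R=GGBR B=OGBB L=RROG
After move 5 (U'): U=YYWW F=RROO R=BRBR B=GGBB L=OGOG
Query 1: B[2] = B
Query 2: U[1] = Y
Query 3: D[2] = Y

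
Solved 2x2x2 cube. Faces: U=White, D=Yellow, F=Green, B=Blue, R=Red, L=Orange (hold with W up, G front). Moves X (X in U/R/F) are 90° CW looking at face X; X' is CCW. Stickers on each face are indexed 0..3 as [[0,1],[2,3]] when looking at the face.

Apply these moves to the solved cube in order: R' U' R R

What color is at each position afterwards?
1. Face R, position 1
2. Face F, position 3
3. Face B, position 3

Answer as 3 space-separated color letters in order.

Answer: R R B

Derivation:
After move 1 (R'): R=RRRR U=WBWB F=GWGW D=YGYG B=YBYB
After move 2 (U'): U=BBWW F=OOGW R=GWRR B=RRYB L=YBOO
After move 3 (R): R=RGRW U=BOWW F=OGGG D=YYYR B=WRBB
After move 4 (R): R=RRWG U=BGWG F=OYGR D=YBYW B=WROB
Query 1: R[1] = R
Query 2: F[3] = R
Query 3: B[3] = B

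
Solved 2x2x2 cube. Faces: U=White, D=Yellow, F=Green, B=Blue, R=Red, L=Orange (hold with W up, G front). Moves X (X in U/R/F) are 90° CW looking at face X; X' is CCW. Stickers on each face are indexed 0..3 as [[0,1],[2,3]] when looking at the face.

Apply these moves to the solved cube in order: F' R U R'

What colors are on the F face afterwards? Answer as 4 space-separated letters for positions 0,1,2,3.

Answer: Y W G G

Derivation:
After move 1 (F'): F=GGGG U=WWRR R=YRYR D=OOYY L=OWOW
After move 2 (R): R=YYRR U=WGRG F=GOGY D=OBYB B=RBWB
After move 3 (U): U=RWGG F=YYGY R=RBRR B=OWWB L=GOOW
After move 4 (R'): R=BRRR U=RWGO F=YWGG D=OYYY B=BWBB
Query: F face = YWGG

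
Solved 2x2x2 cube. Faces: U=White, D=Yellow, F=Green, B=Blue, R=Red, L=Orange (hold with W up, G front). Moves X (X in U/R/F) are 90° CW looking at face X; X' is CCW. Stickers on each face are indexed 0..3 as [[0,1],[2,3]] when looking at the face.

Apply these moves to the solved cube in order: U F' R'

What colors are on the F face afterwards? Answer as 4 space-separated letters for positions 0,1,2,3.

After move 1 (U): U=WWWW F=RRGG R=BBRR B=OOBB L=GGOO
After move 2 (F'): F=RGRG U=WWBR R=YBYR D=GOYY L=GWOW
After move 3 (R'): R=BRYY U=WBBO F=RWRR D=GGYG B=YOOB
Query: F face = RWRR

Answer: R W R R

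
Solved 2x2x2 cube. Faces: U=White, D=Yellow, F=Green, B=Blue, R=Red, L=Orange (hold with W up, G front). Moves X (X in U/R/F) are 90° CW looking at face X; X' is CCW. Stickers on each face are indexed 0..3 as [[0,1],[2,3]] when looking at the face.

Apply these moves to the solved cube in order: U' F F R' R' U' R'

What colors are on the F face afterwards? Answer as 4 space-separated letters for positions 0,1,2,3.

Answer: B Y O Y

Derivation:
After move 1 (U'): U=WWWW F=OOGG R=GGRR B=RRBB L=BBOO
After move 2 (F): F=GOGO U=WWOB R=WGWR D=RGYY L=BYOY
After move 3 (F): F=GGOO U=WWYY R=OGBR D=WWYY L=BROG
After move 4 (R'): R=GROB U=WBYR F=GWOY D=WGYO B=YRWB
After move 5 (R'): R=RBGO U=WWYY F=GBOR D=WWYY B=ORGB
After move 6 (U'): U=WYWY F=BROR R=GBGO B=RBGB L=OROG
After move 7 (R'): R=BOGG U=WGWR F=BYOY D=WRYR B=YBWB
Query: F face = BYOY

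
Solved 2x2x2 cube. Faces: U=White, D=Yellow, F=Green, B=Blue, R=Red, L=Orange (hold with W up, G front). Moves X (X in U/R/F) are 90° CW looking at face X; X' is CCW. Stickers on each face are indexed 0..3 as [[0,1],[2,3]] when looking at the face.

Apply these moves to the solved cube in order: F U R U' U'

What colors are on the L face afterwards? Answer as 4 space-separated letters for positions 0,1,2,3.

Answer: W B O Y

Derivation:
After move 1 (F): F=GGGG U=WWOO R=WRWR D=RRYY L=OYOY
After move 2 (U): U=OWOW F=WRGG R=BBWR B=OYBB L=GGOY
After move 3 (R): R=WBRB U=OROG F=WRGY D=RBYO B=WYWB
After move 4 (U'): U=RGOO F=GGGY R=WRRB B=WBWB L=WYOY
After move 5 (U'): U=GORO F=WYGY R=GGRB B=WRWB L=WBOY
Query: L face = WBOY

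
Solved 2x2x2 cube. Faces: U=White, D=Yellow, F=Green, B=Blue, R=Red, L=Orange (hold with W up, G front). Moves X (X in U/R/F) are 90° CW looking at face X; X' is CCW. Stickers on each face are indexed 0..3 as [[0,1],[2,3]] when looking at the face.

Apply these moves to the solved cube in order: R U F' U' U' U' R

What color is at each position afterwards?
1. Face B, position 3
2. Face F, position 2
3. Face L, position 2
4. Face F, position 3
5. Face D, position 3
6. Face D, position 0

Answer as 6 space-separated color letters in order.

After move 1 (R): R=RRRR U=WGWG F=GYGY D=YBYB B=WBWB
After move 2 (U): U=WWGG F=RRGY R=WBRR B=OOWB L=GYOO
After move 3 (F'): F=RYRG U=WWWR R=BBYR D=YOYB L=GGOG
After move 4 (U'): U=WRWW F=GGRG R=RYYR B=BBWB L=OOOG
After move 5 (U'): U=RWWW F=OORG R=GGYR B=RYWB L=BBOG
After move 6 (U'): U=WWRW F=BBRG R=OOYR B=GGWB L=RYOG
After move 7 (R): R=YORO U=WBRG F=BORB D=YWYG B=WGWB
Query 1: B[3] = B
Query 2: F[2] = R
Query 3: L[2] = O
Query 4: F[3] = B
Query 5: D[3] = G
Query 6: D[0] = Y

Answer: B R O B G Y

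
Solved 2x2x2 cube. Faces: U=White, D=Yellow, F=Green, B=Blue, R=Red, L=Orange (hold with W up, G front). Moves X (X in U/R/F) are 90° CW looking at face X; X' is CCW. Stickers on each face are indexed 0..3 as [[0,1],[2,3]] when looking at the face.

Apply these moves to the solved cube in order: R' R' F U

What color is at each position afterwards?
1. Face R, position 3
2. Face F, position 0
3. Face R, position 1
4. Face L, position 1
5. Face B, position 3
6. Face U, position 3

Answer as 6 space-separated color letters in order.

After move 1 (R'): R=RRRR U=WBWB F=GWGW D=YGYG B=YBYB
After move 2 (R'): R=RRRR U=WYWY F=GBGB D=YWYW B=GBGB
After move 3 (F): F=GGBB U=WYOO R=WRYR D=RRYW L=OYOW
After move 4 (U): U=OWOY F=WRBB R=GBYR B=OYGB L=GGOW
Query 1: R[3] = R
Query 2: F[0] = W
Query 3: R[1] = B
Query 4: L[1] = G
Query 5: B[3] = B
Query 6: U[3] = Y

Answer: R W B G B Y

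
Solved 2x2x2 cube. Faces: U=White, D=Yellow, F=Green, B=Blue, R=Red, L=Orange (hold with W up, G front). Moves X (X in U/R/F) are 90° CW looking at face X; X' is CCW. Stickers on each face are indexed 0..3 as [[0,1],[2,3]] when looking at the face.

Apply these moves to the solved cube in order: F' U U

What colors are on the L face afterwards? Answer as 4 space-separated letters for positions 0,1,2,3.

After move 1 (F'): F=GGGG U=WWRR R=YRYR D=OOYY L=OWOW
After move 2 (U): U=RWRW F=YRGG R=BBYR B=OWBB L=GGOW
After move 3 (U): U=RRWW F=BBGG R=OWYR B=GGBB L=YROW
Query: L face = YROW

Answer: Y R O W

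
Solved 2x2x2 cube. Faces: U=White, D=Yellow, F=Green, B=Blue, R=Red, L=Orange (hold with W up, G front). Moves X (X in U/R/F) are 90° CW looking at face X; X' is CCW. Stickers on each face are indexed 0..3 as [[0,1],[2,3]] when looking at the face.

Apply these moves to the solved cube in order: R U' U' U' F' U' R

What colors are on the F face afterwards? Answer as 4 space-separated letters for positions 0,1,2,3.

After move 1 (R): R=RRRR U=WGWG F=GYGY D=YBYB B=WBWB
After move 2 (U'): U=GGWW F=OOGY R=GYRR B=RRWB L=WBOO
After move 3 (U'): U=GWGW F=WBGY R=OORR B=GYWB L=RROO
After move 4 (U'): U=WWGG F=RRGY R=WBRR B=OOWB L=GYOO
After move 5 (F'): F=RYRG U=WWWR R=BBYR D=YOYB L=GGOG
After move 6 (U'): U=WRWW F=GGRG R=RYYR B=BBWB L=OOOG
After move 7 (R): R=YRRY U=WGWG F=GORB D=YWYB B=WBRB
Query: F face = GORB

Answer: G O R B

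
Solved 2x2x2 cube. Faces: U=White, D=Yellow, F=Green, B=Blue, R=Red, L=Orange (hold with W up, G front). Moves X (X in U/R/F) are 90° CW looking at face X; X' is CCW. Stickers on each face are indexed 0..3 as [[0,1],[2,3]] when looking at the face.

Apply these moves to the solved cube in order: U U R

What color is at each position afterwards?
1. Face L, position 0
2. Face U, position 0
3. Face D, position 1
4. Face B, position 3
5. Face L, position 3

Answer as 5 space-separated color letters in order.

Answer: R W B B O

Derivation:
After move 1 (U): U=WWWW F=RRGG R=BBRR B=OOBB L=GGOO
After move 2 (U): U=WWWW F=BBGG R=OORR B=GGBB L=RROO
After move 3 (R): R=RORO U=WBWG F=BYGY D=YBYG B=WGWB
Query 1: L[0] = R
Query 2: U[0] = W
Query 3: D[1] = B
Query 4: B[3] = B
Query 5: L[3] = O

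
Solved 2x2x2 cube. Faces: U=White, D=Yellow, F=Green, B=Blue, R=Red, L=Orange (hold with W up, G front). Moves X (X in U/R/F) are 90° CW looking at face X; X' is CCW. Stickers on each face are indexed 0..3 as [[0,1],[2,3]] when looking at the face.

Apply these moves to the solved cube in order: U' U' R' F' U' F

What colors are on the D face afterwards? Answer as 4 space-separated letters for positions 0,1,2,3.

After move 1 (U'): U=WWWW F=OOGG R=GGRR B=RRBB L=BBOO
After move 2 (U'): U=WWWW F=BBGG R=OORR B=GGBB L=RROO
After move 3 (R'): R=OROR U=WBWG F=BWGW D=YBYG B=YGYB
After move 4 (F'): F=WWBG U=WBOO R=BRYR D=ROYG L=RGOW
After move 5 (U'): U=BOWO F=RGBG R=WWYR B=BRYB L=YGOW
After move 6 (F): F=BRGG U=BOWG R=WWOR D=YWYG L=YROO
Query: D face = YWYG

Answer: Y W Y G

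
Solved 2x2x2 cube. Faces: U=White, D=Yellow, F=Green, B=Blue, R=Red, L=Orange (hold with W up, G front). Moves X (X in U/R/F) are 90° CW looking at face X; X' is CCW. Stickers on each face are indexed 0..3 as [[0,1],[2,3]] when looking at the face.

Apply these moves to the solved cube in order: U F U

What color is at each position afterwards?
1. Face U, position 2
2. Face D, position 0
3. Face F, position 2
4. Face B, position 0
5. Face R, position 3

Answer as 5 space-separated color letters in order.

Answer: G R G G R

Derivation:
After move 1 (U): U=WWWW F=RRGG R=BBRR B=OOBB L=GGOO
After move 2 (F): F=GRGR U=WWOG R=WBWR D=RBYY L=GYOY
After move 3 (U): U=OWGW F=WBGR R=OOWR B=GYBB L=GROY
Query 1: U[2] = G
Query 2: D[0] = R
Query 3: F[2] = G
Query 4: B[0] = G
Query 5: R[3] = R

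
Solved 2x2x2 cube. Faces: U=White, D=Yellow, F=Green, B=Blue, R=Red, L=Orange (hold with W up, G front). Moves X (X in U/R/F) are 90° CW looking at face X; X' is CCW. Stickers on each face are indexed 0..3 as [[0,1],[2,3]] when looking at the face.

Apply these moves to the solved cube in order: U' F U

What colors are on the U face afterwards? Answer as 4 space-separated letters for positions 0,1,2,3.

After move 1 (U'): U=WWWW F=OOGG R=GGRR B=RRBB L=BBOO
After move 2 (F): F=GOGO U=WWOB R=WGWR D=RGYY L=BYOY
After move 3 (U): U=OWBW F=WGGO R=RRWR B=BYBB L=GOOY
Query: U face = OWBW

Answer: O W B W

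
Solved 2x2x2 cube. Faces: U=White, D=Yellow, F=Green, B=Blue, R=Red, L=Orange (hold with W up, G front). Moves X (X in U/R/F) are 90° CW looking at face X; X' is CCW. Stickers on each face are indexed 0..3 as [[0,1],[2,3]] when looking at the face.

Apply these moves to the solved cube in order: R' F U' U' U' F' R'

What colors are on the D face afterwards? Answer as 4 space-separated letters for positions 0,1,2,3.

Answer: G W Y W

Derivation:
After move 1 (R'): R=RRRR U=WBWB F=GWGW D=YGYG B=YBYB
After move 2 (F): F=GGWW U=WBOO R=WRBR D=RRYG L=OYOG
After move 3 (U'): U=BOWO F=OYWW R=GGBR B=WRYB L=YBOG
After move 4 (U'): U=OOBW F=YBWW R=OYBR B=GGYB L=WROG
After move 5 (U'): U=OWOB F=WRWW R=YBBR B=OYYB L=GGOG
After move 6 (F'): F=RWWW U=OWYB R=RBRR D=GGYG L=GBOO
After move 7 (R'): R=BRRR U=OYYO F=RWWB D=GWYW B=GYGB
Query: D face = GWYW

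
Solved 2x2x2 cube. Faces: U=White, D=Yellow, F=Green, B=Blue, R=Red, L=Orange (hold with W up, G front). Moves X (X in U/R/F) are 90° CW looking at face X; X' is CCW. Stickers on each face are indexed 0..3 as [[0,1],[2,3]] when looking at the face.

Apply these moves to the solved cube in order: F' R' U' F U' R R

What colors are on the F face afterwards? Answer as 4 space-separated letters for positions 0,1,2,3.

After move 1 (F'): F=GGGG U=WWRR R=YRYR D=OOYY L=OWOW
After move 2 (R'): R=RRYY U=WBRB F=GWGR D=OGYG B=YBOB
After move 3 (U'): U=BBWR F=OWGR R=GWYY B=RROB L=YBOW
After move 4 (F): F=GORW U=BBWB R=WWRY D=YGYG L=YOOG
After move 5 (U'): U=BBBW F=YORW R=GORY B=WWOB L=RROG
After move 6 (R): R=RGYO U=BOBW F=YGRG D=YOYW B=WWBB
After move 7 (R): R=YROG U=BGBG F=YORW D=YBYW B=WWOB
Query: F face = YORW

Answer: Y O R W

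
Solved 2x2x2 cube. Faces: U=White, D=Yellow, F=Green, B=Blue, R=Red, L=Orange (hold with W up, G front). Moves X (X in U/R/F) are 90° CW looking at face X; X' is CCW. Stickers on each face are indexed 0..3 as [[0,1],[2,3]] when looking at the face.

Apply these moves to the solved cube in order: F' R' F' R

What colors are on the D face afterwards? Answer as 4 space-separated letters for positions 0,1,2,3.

After move 1 (F'): F=GGGG U=WWRR R=YRYR D=OOYY L=OWOW
After move 2 (R'): R=RRYY U=WBRB F=GWGR D=OGYG B=YBOB
After move 3 (F'): F=WRGG U=WBRY R=GROY D=WWYG L=OBOR
After move 4 (R): R=OGYR U=WRRG F=WWGG D=WOYY B=YBBB
Query: D face = WOYY

Answer: W O Y Y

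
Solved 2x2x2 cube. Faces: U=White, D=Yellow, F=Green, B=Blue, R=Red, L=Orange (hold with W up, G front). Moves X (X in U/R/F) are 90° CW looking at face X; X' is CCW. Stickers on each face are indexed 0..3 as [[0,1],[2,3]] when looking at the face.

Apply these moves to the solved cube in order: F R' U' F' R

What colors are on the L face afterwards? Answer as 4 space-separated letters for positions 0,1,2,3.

After move 1 (F): F=GGGG U=WWOO R=WRWR D=RRYY L=OYOY
After move 2 (R'): R=RRWW U=WBOB F=GWGO D=RGYG B=YBRB
After move 3 (U'): U=BBWO F=OYGO R=GWWW B=RRRB L=YBOY
After move 4 (F'): F=YOOG U=BBGW R=GWRW D=BYYG L=YOOW
After move 5 (R): R=RGWW U=BOGG F=YYOG D=BRYR B=WRBB
Query: L face = YOOW

Answer: Y O O W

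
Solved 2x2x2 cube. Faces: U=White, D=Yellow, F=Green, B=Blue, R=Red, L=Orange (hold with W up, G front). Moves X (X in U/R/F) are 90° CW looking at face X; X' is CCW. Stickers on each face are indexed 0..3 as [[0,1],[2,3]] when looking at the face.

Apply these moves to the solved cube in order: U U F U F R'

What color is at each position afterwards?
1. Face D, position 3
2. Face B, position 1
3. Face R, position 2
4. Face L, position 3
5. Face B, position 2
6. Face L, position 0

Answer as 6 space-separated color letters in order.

After move 1 (U): U=WWWW F=RRGG R=BBRR B=OOBB L=GGOO
After move 2 (U): U=WWWW F=BBGG R=OORR B=GGBB L=RROO
After move 3 (F): F=GBGB U=WWOR R=WOWR D=ROYY L=RYOY
After move 4 (U): U=OWRW F=WOGB R=GGWR B=RYBB L=GBOY
After move 5 (F): F=GWBO U=OWYB R=RGWR D=WGYY L=GROO
After move 6 (R'): R=GRRW U=OBYR F=GWBB D=WWYO B=YYGB
Query 1: D[3] = O
Query 2: B[1] = Y
Query 3: R[2] = R
Query 4: L[3] = O
Query 5: B[2] = G
Query 6: L[0] = G

Answer: O Y R O G G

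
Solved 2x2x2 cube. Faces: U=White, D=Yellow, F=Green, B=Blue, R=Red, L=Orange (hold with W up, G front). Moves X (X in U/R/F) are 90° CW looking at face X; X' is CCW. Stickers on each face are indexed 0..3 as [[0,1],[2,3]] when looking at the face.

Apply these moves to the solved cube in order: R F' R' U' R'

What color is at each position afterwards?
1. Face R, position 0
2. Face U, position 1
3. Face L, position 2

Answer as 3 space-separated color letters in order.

After move 1 (R): R=RRRR U=WGWG F=GYGY D=YBYB B=WBWB
After move 2 (F'): F=YYGG U=WGRR R=BRYR D=OOYB L=OGOW
After move 3 (R'): R=RRBY U=WWRW F=YGGR D=OYYG B=BBOB
After move 4 (U'): U=WWWR F=OGGR R=YGBY B=RROB L=BBOW
After move 5 (R'): R=GYYB U=WOWR F=OWGR D=OGYR B=GRYB
Query 1: R[0] = G
Query 2: U[1] = O
Query 3: L[2] = O

Answer: G O O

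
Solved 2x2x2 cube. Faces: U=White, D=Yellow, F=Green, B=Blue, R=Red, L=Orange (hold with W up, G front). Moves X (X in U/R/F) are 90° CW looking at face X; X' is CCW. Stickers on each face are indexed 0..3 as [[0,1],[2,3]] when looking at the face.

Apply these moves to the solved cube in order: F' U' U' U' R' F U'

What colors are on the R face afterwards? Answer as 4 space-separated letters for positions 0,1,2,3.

After move 1 (F'): F=GGGG U=WWRR R=YRYR D=OOYY L=OWOW
After move 2 (U'): U=WRWR F=OWGG R=GGYR B=YRBB L=BBOW
After move 3 (U'): U=RRWW F=BBGG R=OWYR B=GGBB L=YROW
After move 4 (U'): U=RWRW F=YRGG R=BBYR B=OWBB L=GGOW
After move 5 (R'): R=BRBY U=RBRO F=YWGW D=ORYG B=YWOB
After move 6 (F): F=GYWW U=RBWG R=RROY D=BBYG L=GOOR
After move 7 (U'): U=BGRW F=GOWW R=GYOY B=RROB L=YWOR
Query: R face = GYOY

Answer: G Y O Y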